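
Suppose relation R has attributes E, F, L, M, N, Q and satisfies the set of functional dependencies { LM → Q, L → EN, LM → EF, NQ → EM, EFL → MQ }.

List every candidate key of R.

FL; LM; LQ

Attribute L never appears on the right-hand side of any dependency, so L must belong to every candidate key.
{L}⁺ = {E, L, N}, which is not all of the schema, so we must add further attributes.
{F, L}⁺: L→EN adds E, N; EFL→MQ adds M, Q → {E, F, L, M, N, Q}. Minimal: {L}⁺ = {E, L, N}; {F}⁺ = {F} — none reach the full schema.
{L, M}⁺: LM→Q adds Q; L→EN adds E, N; LM→EF adds F → {E, F, L, M, N, Q}. Minimal: {M}⁺ = {M}; {L}⁺ = {E, L, N} — none reach the full schema.
{L, Q}⁺: L→EN adds E, N; NQ→EM adds M; LM→EF adds F → {E, F, L, M, N, Q}. Minimal: {Q}⁺ = {Q}; {L}⁺ = {E, L, N} — none reach the full schema.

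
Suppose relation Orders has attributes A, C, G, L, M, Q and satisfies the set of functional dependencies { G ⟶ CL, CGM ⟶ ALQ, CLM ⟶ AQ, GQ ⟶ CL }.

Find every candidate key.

Attributes G, M never appear on any right-hand side, so every candidate key must contain {G, M}.
{G, M}⁺ = {A, C, G, L, M, Q}, which is all of the schema, so {G, M} is the only candidate key.

GM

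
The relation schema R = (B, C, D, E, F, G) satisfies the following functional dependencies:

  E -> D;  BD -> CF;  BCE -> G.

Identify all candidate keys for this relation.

{B, E}

{B, E}⁺: E→D adds D; BD→CF adds C, F; BCE→G adds G → {B, C, D, E, F, G}.
No other minimal superkey exists.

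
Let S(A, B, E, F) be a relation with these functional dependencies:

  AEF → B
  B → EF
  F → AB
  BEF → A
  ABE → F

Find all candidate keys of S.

{B}⁺: B→EF adds E, F; F→AB adds A → {A, B, E, F}.
{F}⁺: F→AB adds A, B; B→EF adds E → {A, B, E, F}.

B, F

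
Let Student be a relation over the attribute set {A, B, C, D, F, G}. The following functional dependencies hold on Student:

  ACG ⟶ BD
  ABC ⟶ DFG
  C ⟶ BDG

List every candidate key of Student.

{A, C}

Attributes A, C never appear on any right-hand side, so every candidate key must contain {A, C}.
{A, C}⁺ = {A, B, C, D, F, G}, which is all of the schema, so {A, C} is the only candidate key.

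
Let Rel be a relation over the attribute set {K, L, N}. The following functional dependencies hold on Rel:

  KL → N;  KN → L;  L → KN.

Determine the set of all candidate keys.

(L), (K, N)

{L}⁺: L→KN adds K, N → {K, L, N}.
{K, N}⁺: KN→L adds L → {K, L, N}. Minimal: {N}⁺ = {N}; {K}⁺ = {K} — none reach the full schema.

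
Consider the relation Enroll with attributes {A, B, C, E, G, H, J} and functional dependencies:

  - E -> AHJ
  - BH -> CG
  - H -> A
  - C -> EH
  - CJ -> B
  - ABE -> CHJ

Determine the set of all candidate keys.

(C), (B, E), (B, H)

{C}⁺: C→EH adds E, H; E→AHJ adds A, J; CJ→B adds B; BH→CG adds G → {A, B, C, E, G, H, J}.
{B, E}⁺: E→AHJ adds A, H, J; BH→CG adds C, G → {A, B, C, E, G, H, J}. Minimal: {E}⁺ = {A, E, H, J}; {B}⁺ = {B} — none reach the full schema.
{B, H}⁺: BH→CG adds C, G; H→A adds A; C→EH adds E; ABE→CHJ adds J → {A, B, C, E, G, H, J}. Minimal: {H}⁺ = {A, H}; {B}⁺ = {B} — none reach the full schema.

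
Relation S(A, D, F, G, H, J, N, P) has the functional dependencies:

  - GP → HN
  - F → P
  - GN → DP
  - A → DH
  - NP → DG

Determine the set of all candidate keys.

{A, F, G, J}⁺: F→P adds P; A→DH adds D, H; GP→HN adds N → {A, D, F, G, H, J, N, P}.
{A, F, J, N}⁺: F→P adds P; A→DH adds D, H; NP→DG adds G → {A, D, F, G, H, J, N, P}.

(A, F, G, J); (A, F, J, N)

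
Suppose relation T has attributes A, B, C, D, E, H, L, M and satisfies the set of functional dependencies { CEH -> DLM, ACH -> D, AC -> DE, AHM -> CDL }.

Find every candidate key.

Attributes A, B, H never appear on any right-hand side, so every candidate key must contain {A, B, H}.
{A, B, H}⁺ = {A, B, H}, which is not all of the schema, so we must add further attributes.
{A, B, C, H}⁺: ACH→D adds D; AC→DE adds E; CEH→DLM adds L, M → {A, B, C, D, E, H, L, M}.
{A, B, H, M}⁺: AHM→CDL adds C, D, L; AC→DE adds E → {A, B, C, D, E, H, L, M}.

ABCH, ABHM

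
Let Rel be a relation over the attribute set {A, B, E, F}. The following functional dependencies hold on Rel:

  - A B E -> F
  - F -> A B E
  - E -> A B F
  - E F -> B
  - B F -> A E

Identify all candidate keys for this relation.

(E), (F)

{E}⁺: E→ABF adds A, B, F → {A, B, E, F}.
{F}⁺: F→ABE adds A, B, E → {A, B, E, F}.
Any other superkey contains one of these as a subset, so there are no further candidate keys.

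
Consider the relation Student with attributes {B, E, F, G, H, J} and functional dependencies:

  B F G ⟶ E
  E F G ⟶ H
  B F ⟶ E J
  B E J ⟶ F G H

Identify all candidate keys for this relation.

(B, F), (B, E, J)

Attribute B never appears on the right-hand side of any dependency, so B must belong to every candidate key.
{B}⁺ = {B}, which is not all of the schema, so we must add further attributes.
{B, F}⁺: BF→EJ adds E, J; BEJ→FGH adds G, H → {B, E, F, G, H, J}. Minimal: {F}⁺ = {F}; {B}⁺ = {B} — none reach the full schema.
{B, E, J}⁺: BEJ→FGH adds F, G, H → {B, E, F, G, H, J}. Minimal: {E, J}⁺ = {E, J}; {B, J}⁺ = {B, J}; {B, E}⁺ = {B, E} — none reach the full schema.
Any other superkey contains one of these as a subset, so there are no further candidate keys.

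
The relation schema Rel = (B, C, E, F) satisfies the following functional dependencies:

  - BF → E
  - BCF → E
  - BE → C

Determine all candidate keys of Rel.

{B, F}⁺: BF→E adds E; BE→C adds C → {B, C, E, F}.

(B, F)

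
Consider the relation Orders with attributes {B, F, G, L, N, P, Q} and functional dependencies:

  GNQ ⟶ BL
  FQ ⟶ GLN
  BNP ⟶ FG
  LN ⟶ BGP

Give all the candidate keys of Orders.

{F, Q}; {G, N, Q}; {L, N, Q}; {B, N, P, Q}

Attribute Q never appears on the right-hand side of any dependency, so Q must belong to every candidate key.
{Q}⁺ = {Q}, which is not all of the schema, so we must add further attributes.
{F, Q}⁺: FQ→GLN adds G, L, N; LN→BGP adds B, P → {B, F, G, L, N, P, Q}. Minimal: {Q}⁺ = {Q}; {F}⁺ = {F} — none reach the full schema.
{G, N, Q}⁺: GNQ→BL adds B, L; LN→BGP adds P; BNP→FG adds F → {B, F, G, L, N, P, Q}. Minimal: {N, Q}⁺ = {N, Q}; {G, Q}⁺ = {G, Q}; {G, N}⁺ = {G, N} — none reach the full schema.
{L, N, Q}⁺: LN→BGP adds B, G, P; BNP→FG adds F → {B, F, G, L, N, P, Q}. Minimal: {N, Q}⁺ = {N, Q}; {L, Q}⁺ = {L, Q}; {L, N}⁺ = {B, F, G, L, N, P} — none reach the full schema.
{B, N, P, Q}⁺: BNP→FG adds F, G; GNQ→BL adds L → {B, F, G, L, N, P, Q}. Minimal: {N, P, Q}⁺ = {N, P, Q}; {B, P, Q}⁺ = {B, P, Q}; {B, N, Q}⁺ = {B, N, Q}; … — none reach the full schema.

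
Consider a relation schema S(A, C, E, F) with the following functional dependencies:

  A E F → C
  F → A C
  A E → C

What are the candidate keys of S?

Attributes E, F never appear on any right-hand side, so every candidate key must contain {E, F}.
{E, F}⁺ = {A, C, E, F}, which is all of the schema, so {E, F} is the only candidate key.

(E, F)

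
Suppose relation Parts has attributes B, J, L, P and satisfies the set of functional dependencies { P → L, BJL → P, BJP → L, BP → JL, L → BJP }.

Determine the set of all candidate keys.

L; P

{L}⁺: L→BJP adds B, J, P → {B, J, L, P}.
{P}⁺: P→L adds L; L→BJP adds B, J → {B, J, L, P}.
Any other superkey contains one of these as a subset, so there are no further candidate keys.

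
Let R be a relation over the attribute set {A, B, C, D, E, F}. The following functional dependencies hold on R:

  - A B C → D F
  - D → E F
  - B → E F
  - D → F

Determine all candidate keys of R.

(A, B, C)

{A, B, C}⁺: ABC→DF adds D, F; D→EF adds E → {A, B, C, D, E, F}. Minimal: {B, C}⁺ = {B, C, E, F}; {A, C}⁺ = {A, C}; {A, B}⁺ = {A, B, E, F} — none reach the full schema.
No other minimal superkey exists.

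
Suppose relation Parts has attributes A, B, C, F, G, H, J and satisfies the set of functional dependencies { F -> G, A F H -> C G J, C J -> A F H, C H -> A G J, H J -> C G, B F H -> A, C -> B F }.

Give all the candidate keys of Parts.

CH; CJ; HJ; AFH; BFH

{C, H}⁺: CH→AGJ adds A, G, J; C→BF adds B, F → {A, B, C, F, G, H, J}.
{C, J}⁺: CJ→AFH adds A, F, H; CH→AGJ adds G; C→BF adds B → {A, B, C, F, G, H, J}.
{H, J}⁺: HJ→CG adds C, G; C→BF adds B, F; CJ→AFH adds A → {A, B, C, F, G, H, J}.
{A, F, H}⁺: F→G adds G; AFH→CGJ adds C, J; C→BF adds B → {A, B, C, F, G, H, J}.
{B, F, H}⁺: F→G adds G; BFH→A adds A; AFH→CGJ adds C, J → {A, B, C, F, G, H, J}.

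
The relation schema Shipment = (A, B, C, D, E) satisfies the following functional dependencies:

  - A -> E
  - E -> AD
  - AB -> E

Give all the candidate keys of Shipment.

{A, B, C}⁺: A→E adds E; E→AD adds D → {A, B, C, D, E}.
{B, C, E}⁺: E→AD adds A, D → {A, B, C, D, E}.
Any other superkey contains one of these as a subset, so there are no further candidate keys.

{A, B, C}; {B, C, E}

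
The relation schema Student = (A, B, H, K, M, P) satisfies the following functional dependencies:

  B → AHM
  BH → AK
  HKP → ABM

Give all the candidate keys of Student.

BP; HKP

Attribute P never appears on the right-hand side of any dependency, so P must belong to every candidate key.
{P}⁺ = {P}, which is not all of the schema, so we must add further attributes.
{B, P}⁺: B→AHM adds A, H, M; BH→AK adds K → {A, B, H, K, M, P}. Minimal: {P}⁺ = {P}; {B}⁺ = {A, B, H, K, M} — none reach the full schema.
{H, K, P}⁺: HKP→ABM adds A, B, M → {A, B, H, K, M, P}. Minimal: {K, P}⁺ = {K, P}; {H, P}⁺ = {H, P}; {H, K}⁺ = {H, K} — none reach the full schema.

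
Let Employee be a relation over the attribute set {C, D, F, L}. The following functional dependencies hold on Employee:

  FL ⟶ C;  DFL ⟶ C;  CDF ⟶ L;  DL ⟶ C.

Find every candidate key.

Attributes D, F never appear on any right-hand side, so every candidate key must contain {D, F}.
{D, F}⁺ = {D, F}, which is not all of the schema, so we must add further attributes.
{C, D, F}⁺: CDF→L adds L → {C, D, F, L}. Minimal: {D, F}⁺ = {D, F}; {C, F}⁺ = {C, F}; {C, D}⁺ = {C, D} — none reach the full schema.
{D, F, L}⁺: FL→C adds C → {C, D, F, L}. Minimal: {F, L}⁺ = {C, F, L}; {D, L}⁺ = {C, D, L}; {D, F}⁺ = {D, F} — none reach the full schema.

(C, D, F), (D, F, L)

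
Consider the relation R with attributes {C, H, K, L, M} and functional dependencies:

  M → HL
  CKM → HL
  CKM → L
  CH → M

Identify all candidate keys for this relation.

Attributes C, K never appear on any right-hand side, so every candidate key must contain {C, K}.
{C, K}⁺ = {C, K}, which is not all of the schema, so we must add further attributes.
{C, H, K}⁺: CH→M adds M; M→HL adds L → {C, H, K, L, M}. Minimal: {H, K}⁺ = {H, K}; {C, K}⁺ = {C, K}; {C, H}⁺ = {C, H, L, M} — none reach the full schema.
{C, K, M}⁺: M→HL adds H, L → {C, H, K, L, M}. Minimal: {K, M}⁺ = {H, K, L, M}; {C, M}⁺ = {C, H, L, M}; {C, K}⁺ = {C, K} — none reach the full schema.
Any other superkey contains one of these as a subset, so there are no further candidate keys.

CHK, CKM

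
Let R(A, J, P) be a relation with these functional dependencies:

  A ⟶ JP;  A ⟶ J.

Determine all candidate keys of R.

{A}

Attribute A never appears on the right-hand side of any dependency, so A must belong to every candidate key.
{A}⁺ = {A, J, P}, which is all of the schema, so {A} is the only candidate key.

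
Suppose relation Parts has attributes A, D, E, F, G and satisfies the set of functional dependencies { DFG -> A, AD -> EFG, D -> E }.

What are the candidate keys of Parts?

Attribute D never appears on the right-hand side of any dependency, so D must belong to every candidate key.
{D}⁺ = {D, E}, which is not all of the schema, so we must add further attributes.
{A, D}⁺: AD→EFG adds E, F, G → {A, D, E, F, G}. Minimal: {D}⁺ = {D, E}; {A}⁺ = {A} — none reach the full schema.
{D, F, G}⁺: DFG→A adds A; AD→EFG adds E → {A, D, E, F, G}. Minimal: {F, G}⁺ = {F, G}; {D, G}⁺ = {D, E, G}; {D, F}⁺ = {D, E, F} — none reach the full schema.

{A, D}, {D, F, G}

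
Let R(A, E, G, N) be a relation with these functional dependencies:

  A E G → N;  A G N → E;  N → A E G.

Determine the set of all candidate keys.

{N}⁺: N→AEG adds A, E, G → {A, E, G, N}.
{A, E, G}⁺: AEG→N adds N → {A, E, G, N}. Minimal: {E, G}⁺ = {E, G}; {A, G}⁺ = {A, G}; {A, E}⁺ = {A, E} — none reach the full schema.

(N); (A, E, G)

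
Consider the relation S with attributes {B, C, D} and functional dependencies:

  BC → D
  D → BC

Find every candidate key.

{D}⁺: D→BC adds B, C → {B, C, D}.
{B, C}⁺: BC→D adds D → {B, C, D}.
Any other superkey contains one of these as a subset, so there are no further candidate keys.

{D}, {B, C}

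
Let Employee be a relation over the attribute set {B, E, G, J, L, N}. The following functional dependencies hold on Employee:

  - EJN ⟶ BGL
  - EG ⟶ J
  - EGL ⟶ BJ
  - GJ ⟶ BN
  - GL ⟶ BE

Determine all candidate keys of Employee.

{E, G}, {G, L}, {E, J, N}

{E, G}⁺: EG→J adds J; GJ→BN adds B, N; EJN→BGL adds L → {B, E, G, J, L, N}. Minimal: {G}⁺ = {G}; {E}⁺ = {E} — none reach the full schema.
{G, L}⁺: GL→BE adds B, E; EG→J adds J; GJ→BN adds N → {B, E, G, J, L, N}. Minimal: {L}⁺ = {L}; {G}⁺ = {G} — none reach the full schema.
{E, J, N}⁺: EJN→BGL adds B, G, L → {B, E, G, J, L, N}. Minimal: {J, N}⁺ = {J, N}; {E, N}⁺ = {E, N}; {E, J}⁺ = {E, J} — none reach the full schema.
Any other superkey contains one of these as a subset, so there are no further candidate keys.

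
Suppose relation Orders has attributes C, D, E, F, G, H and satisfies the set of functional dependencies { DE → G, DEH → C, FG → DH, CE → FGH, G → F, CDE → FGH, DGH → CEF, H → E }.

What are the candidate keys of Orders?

{G}⁺: G→F adds F; FG→DH adds D, H; DGH→CEF adds C, E → {C, D, E, F, G, H}.
{C, E}⁺: CE→FGH adds F, G, H; FG→DH adds D → {C, D, E, F, G, H}. Minimal: {E}⁺ = {E}; {C}⁺ = {C} — none reach the full schema.
{C, H}⁺: H→E adds E; CE→FGH adds F, G; FG→DH adds D → {C, D, E, F, G, H}. Minimal: {H}⁺ = {E, H}; {C}⁺ = {C} — none reach the full schema.
{D, E}⁺: DE→G adds G; G→F adds F; FG→DH adds H; DGH→CEF adds C → {C, D, E, F, G, H}. Minimal: {E}⁺ = {E}; {D}⁺ = {D} — none reach the full schema.
{D, H}⁺: H→E adds E; DE→G adds G; DEH→C adds C; CE→FGH adds F → {C, D, E, F, G, H}. Minimal: {H}⁺ = {E, H}; {D}⁺ = {D} — none reach the full schema.
Any other superkey contains one of these as a subset, so there are no further candidate keys.

{G}, {C, E}, {C, H}, {D, E}, {D, H}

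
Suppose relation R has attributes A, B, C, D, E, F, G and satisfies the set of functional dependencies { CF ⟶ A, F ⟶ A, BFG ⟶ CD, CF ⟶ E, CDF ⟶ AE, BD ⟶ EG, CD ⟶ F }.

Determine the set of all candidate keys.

BCD; BDF; BFG

{B, C, D}⁺: BD→EG adds E, G; CD→F adds F; CF→A adds A → {A, B, C, D, E, F, G}. Minimal: {C, D}⁺ = {A, C, D, E, F}; {B, D}⁺ = {B, D, E, G}; {B, C}⁺ = {B, C} — none reach the full schema.
{B, D, F}⁺: F→A adds A; BD→EG adds E, G; BFG→CD adds C → {A, B, C, D, E, F, G}. Minimal: {D, F}⁺ = {A, D, F}; {B, F}⁺ = {A, B, F}; {B, D}⁺ = {B, D, E, G} — none reach the full schema.
{B, F, G}⁺: F→A adds A; BFG→CD adds C, D; CF→E adds E → {A, B, C, D, E, F, G}. Minimal: {F, G}⁺ = {A, F, G}; {B, G}⁺ = {B, G}; {B, F}⁺ = {A, B, F} — none reach the full schema.
Any other superkey contains one of these as a subset, so there are no further candidate keys.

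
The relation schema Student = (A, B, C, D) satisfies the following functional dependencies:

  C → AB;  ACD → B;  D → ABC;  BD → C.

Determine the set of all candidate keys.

{D}⁺: D→ABC adds A, B, C → {A, B, C, D}.
No other minimal superkey exists.

{D}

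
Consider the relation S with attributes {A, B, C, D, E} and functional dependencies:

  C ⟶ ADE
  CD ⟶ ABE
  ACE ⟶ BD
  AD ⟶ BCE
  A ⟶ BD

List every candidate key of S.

{A}⁺: A→BD adds B, D; AD→BCE adds C, E → {A, B, C, D, E}.
{C}⁺: C→ADE adds A, D, E; CD→ABE adds B → {A, B, C, D, E}.
Any other superkey contains one of these as a subset, so there are no further candidate keys.

{A}, {C}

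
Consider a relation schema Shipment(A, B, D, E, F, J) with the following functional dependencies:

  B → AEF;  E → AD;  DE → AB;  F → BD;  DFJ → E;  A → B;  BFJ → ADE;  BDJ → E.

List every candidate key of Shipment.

{A, J}; {B, J}; {E, J}; {F, J}

Attribute J never appears on the right-hand side of any dependency, so J must belong to every candidate key.
{J}⁺ = {J}, which is not all of the schema, so we must add further attributes.
{A, J}⁺: A→B adds B; B→AEF adds E, F; E→AD adds D → {A, B, D, E, F, J}.
{B, J}⁺: B→AEF adds A, E, F; E→AD adds D → {A, B, D, E, F, J}.
{E, J}⁺: E→AD adds A, D; DE→AB adds B; B→AEF adds F → {A, B, D, E, F, J}.
{F, J}⁺: F→BD adds B, D; DFJ→E adds E; BFJ→ADE adds A → {A, B, D, E, F, J}.
Any other superkey contains one of these as a subset, so there are no further candidate keys.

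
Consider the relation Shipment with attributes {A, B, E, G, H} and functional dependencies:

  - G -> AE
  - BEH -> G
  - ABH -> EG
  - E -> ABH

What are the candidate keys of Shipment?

E, G, ABH

{E}⁺: E→ABH adds A, B, H; BEH→G adds G → {A, B, E, G, H}.
{G}⁺: G→AE adds A, E; E→ABH adds B, H → {A, B, E, G, H}.
{A, B, H}⁺: ABH→EG adds E, G → {A, B, E, G, H}. Minimal: {B, H}⁺ = {B, H}; {A, H}⁺ = {A, H}; {A, B}⁺ = {A, B} — none reach the full schema.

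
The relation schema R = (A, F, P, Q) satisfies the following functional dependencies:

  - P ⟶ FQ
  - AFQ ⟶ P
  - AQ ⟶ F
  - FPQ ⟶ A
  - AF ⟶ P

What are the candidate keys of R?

{P}, {A, F}, {A, Q}

{P}⁺: P→FQ adds F, Q; FPQ→A adds A → {A, F, P, Q}.
{A, F}⁺: AF→P adds P; P→FQ adds Q → {A, F, P, Q}. Minimal: {F}⁺ = {F}; {A}⁺ = {A} — none reach the full schema.
{A, Q}⁺: AQ→F adds F; AF→P adds P → {A, F, P, Q}. Minimal: {Q}⁺ = {Q}; {A}⁺ = {A} — none reach the full schema.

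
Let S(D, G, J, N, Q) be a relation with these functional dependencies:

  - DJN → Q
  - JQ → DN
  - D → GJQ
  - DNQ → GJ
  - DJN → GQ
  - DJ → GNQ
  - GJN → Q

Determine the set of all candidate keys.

{D}; {J, Q}; {G, J, N}

{D}⁺: D→GJQ adds G, J, Q; DJ→GNQ adds N → {D, G, J, N, Q}.
{J, Q}⁺: JQ→DN adds D, N; D→GJQ adds G → {D, G, J, N, Q}. Minimal: {Q}⁺ = {Q}; {J}⁺ = {J} — none reach the full schema.
{G, J, N}⁺: GJN→Q adds Q; JQ→DN adds D → {D, G, J, N, Q}. Minimal: {J, N}⁺ = {J, N}; {G, N}⁺ = {G, N}; {G, J}⁺ = {G, J} — none reach the full schema.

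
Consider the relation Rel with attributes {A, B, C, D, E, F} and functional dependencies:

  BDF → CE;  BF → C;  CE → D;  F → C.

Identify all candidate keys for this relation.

Attributes A, B, F never appear on any right-hand side, so every candidate key must contain {A, B, F}.
{A, B, F}⁺ = {A, B, C, F}, which is not all of the schema, so we must add further attributes.
{A, B, D, F}⁺: BDF→CE adds C, E → {A, B, C, D, E, F}.
{A, B, E, F}⁺: BF→C adds C; CE→D adds D → {A, B, C, D, E, F}.

{A, B, D, F}; {A, B, E, F}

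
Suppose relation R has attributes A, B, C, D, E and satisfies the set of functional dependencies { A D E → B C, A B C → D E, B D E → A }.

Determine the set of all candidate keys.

{A, B, C}⁺: ABC→DE adds D, E → {A, B, C, D, E}.
{A, D, E}⁺: ADE→BC adds B, C → {A, B, C, D, E}.
{B, D, E}⁺: BDE→A adds A; ADE→BC adds C → {A, B, C, D, E}.
Any other superkey contains one of these as a subset, so there are no further candidate keys.

(A, B, C), (A, D, E), (B, D, E)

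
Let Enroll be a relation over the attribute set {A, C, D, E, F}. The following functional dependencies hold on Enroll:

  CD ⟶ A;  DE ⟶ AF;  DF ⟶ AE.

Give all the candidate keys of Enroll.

(C, D, E); (C, D, F)

Attributes C, D never appear on any right-hand side, so every candidate key must contain {C, D}.
{C, D}⁺ = {A, C, D}, which is not all of the schema, so we must add further attributes.
{C, D, E}⁺: CD→A adds A; DE→AF adds F → {A, C, D, E, F}. Minimal: {D, E}⁺ = {A, D, E, F}; {C, E}⁺ = {C, E}; {C, D}⁺ = {A, C, D} — none reach the full schema.
{C, D, F}⁺: CD→A adds A; DF→AE adds E → {A, C, D, E, F}. Minimal: {D, F}⁺ = {A, D, E, F}; {C, F}⁺ = {C, F}; {C, D}⁺ = {A, C, D} — none reach the full schema.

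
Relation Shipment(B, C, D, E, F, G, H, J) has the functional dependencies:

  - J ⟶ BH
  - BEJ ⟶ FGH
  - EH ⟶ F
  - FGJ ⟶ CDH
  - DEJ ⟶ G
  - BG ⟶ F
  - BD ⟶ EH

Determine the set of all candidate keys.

{D, J}, {E, J}, {G, J}

Attribute J never appears on the right-hand side of any dependency, so J must belong to every candidate key.
{J}⁺ = {B, H, J}, which is not all of the schema, so we must add further attributes.
{D, J}⁺: J→BH adds B, H; BD→EH adds E; BEJ→FGH adds F, G; FGJ→CDH adds C → {B, C, D, E, F, G, H, J}.
{E, J}⁺: J→BH adds B, H; BEJ→FGH adds F, G; FGJ→CDH adds C, D → {B, C, D, E, F, G, H, J}.
{G, J}⁺: J→BH adds B, H; BG→F adds F; FGJ→CDH adds C, D; BD→EH adds E → {B, C, D, E, F, G, H, J}.
Any other superkey contains one of these as a subset, so there are no further candidate keys.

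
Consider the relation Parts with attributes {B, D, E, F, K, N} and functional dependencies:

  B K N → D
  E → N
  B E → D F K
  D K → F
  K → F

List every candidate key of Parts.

Attributes B, E never appear on any right-hand side, so every candidate key must contain {B, E}.
{B, E}⁺ = {B, D, E, F, K, N}, which is all of the schema, so {B, E} is the only candidate key.

{B, E}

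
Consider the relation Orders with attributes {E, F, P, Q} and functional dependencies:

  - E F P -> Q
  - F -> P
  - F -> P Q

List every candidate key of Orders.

Attributes E, F never appear on any right-hand side, so every candidate key must contain {E, F}.
{E, F}⁺ = {E, F, P, Q}, which is all of the schema, so {E, F} is the only candidate key.

(E, F)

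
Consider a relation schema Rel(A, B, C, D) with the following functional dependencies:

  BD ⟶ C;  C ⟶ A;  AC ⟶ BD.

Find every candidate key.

{C}⁺: C→A adds A; AC→BD adds B, D → {A, B, C, D}.
{B, D}⁺: BD→C adds C; C→A adds A → {A, B, C, D}. Minimal: {D}⁺ = {D}; {B}⁺ = {B} — none reach the full schema.
Any other superkey contains one of these as a subset, so there are no further candidate keys.

C, BD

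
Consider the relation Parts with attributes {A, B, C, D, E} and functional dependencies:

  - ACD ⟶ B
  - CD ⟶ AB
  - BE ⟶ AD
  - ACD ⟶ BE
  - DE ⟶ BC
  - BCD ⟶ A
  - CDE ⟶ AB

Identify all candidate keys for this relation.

{B, E}, {C, D}, {D, E}

{B, E}⁺: BE→AD adds A, D; DE→BC adds C → {A, B, C, D, E}. Minimal: {E}⁺ = {E}; {B}⁺ = {B} — none reach the full schema.
{C, D}⁺: CD→AB adds A, B; ACD→BE adds E → {A, B, C, D, E}. Minimal: {D}⁺ = {D}; {C}⁺ = {C} — none reach the full schema.
{D, E}⁺: DE→BC adds B, C; BCD→A adds A → {A, B, C, D, E}. Minimal: {E}⁺ = {E}; {D}⁺ = {D} — none reach the full schema.
Any other superkey contains one of these as a subset, so there are no further candidate keys.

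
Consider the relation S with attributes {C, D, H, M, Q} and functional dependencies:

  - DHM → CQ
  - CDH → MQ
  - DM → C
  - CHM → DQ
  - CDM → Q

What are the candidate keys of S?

(C, D, H), (C, H, M), (D, H, M)

Attribute H never appears on the right-hand side of any dependency, so H must belong to every candidate key.
{H}⁺ = {H}, which is not all of the schema, so we must add further attributes.
{C, D, H}⁺: CDH→MQ adds M, Q → {C, D, H, M, Q}.
{C, H, M}⁺: CHM→DQ adds D, Q → {C, D, H, M, Q}.
{D, H, M}⁺: DHM→CQ adds C, Q → {C, D, H, M, Q}.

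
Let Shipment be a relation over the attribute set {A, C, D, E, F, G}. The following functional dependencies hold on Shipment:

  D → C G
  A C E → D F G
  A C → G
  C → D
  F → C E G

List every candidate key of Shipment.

Attribute A never appears on the right-hand side of any dependency, so A must belong to every candidate key.
{A}⁺ = {A}, which is not all of the schema, so we must add further attributes.
{A, F}⁺: F→CEG adds C, E, G; ACE→DFG adds D → {A, C, D, E, F, G}. Minimal: {F}⁺ = {C, D, E, F, G}; {A}⁺ = {A} — none reach the full schema.
{A, C, E}⁺: ACE→DFG adds D, F, G → {A, C, D, E, F, G}. Minimal: {C, E}⁺ = {C, D, E, G}; {A, E}⁺ = {A, E}; {A, C}⁺ = {A, C, D, G} — none reach the full schema.
{A, D, E}⁺: D→CG adds C, G; ACE→DFG adds F → {A, C, D, E, F, G}. Minimal: {D, E}⁺ = {C, D, E, G}; {A, E}⁺ = {A, E}; {A, D}⁺ = {A, C, D, G} — none reach the full schema.

(A, F), (A, C, E), (A, D, E)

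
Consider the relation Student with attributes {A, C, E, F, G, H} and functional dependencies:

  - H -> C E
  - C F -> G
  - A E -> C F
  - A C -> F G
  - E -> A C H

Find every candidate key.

E, H

{E}⁺: E→ACH adds A, C, H; AE→CF adds F; AC→FG adds G → {A, C, E, F, G, H}.
{H}⁺: H→CE adds C, E; E→ACH adds A; AE→CF adds F; AC→FG adds G → {A, C, E, F, G, H}.
Any other superkey contains one of these as a subset, so there are no further candidate keys.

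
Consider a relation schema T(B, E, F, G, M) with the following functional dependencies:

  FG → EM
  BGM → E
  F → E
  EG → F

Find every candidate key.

{B, E, G}⁺: EG→F adds F; FG→EM adds M → {B, E, F, G, M}. Minimal: {E, G}⁺ = {E, F, G, M}; {B, G}⁺ = {B, G}; {B, E}⁺ = {B, E} — none reach the full schema.
{B, F, G}⁺: FG→EM adds E, M → {B, E, F, G, M}. Minimal: {F, G}⁺ = {E, F, G, M}; {B, G}⁺ = {B, G}; {B, F}⁺ = {B, E, F} — none reach the full schema.
{B, G, M}⁺: BGM→E adds E; EG→F adds F → {B, E, F, G, M}. Minimal: {G, M}⁺ = {G, M}; {B, M}⁺ = {B, M}; {B, G}⁺ = {B, G} — none reach the full schema.
Any other superkey contains one of these as a subset, so there are no further candidate keys.

{B, E, G}; {B, F, G}; {B, G, M}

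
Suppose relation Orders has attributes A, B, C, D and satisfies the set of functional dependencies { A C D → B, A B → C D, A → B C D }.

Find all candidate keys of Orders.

(A)

{A}⁺: A→BCD adds B, C, D → {A, B, C, D}.
No other minimal superkey exists.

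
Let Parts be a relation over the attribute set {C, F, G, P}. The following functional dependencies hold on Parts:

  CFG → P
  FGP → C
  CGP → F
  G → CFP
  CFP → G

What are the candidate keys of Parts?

{G}, {C, F, P}

{G}⁺: G→CFP adds C, F, P → {C, F, G, P}.
{C, F, P}⁺: CFP→G adds G → {C, F, G, P}.
Any other superkey contains one of these as a subset, so there are no further candidate keys.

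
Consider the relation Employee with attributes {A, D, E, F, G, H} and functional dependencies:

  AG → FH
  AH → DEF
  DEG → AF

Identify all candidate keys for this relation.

AG, DEG

Attribute G never appears on the right-hand side of any dependency, so G must belong to every candidate key.
{G}⁺ = {G}, which is not all of the schema, so we must add further attributes.
{A, G}⁺: AG→FH adds F, H; AH→DEF adds D, E → {A, D, E, F, G, H}. Minimal: {G}⁺ = {G}; {A}⁺ = {A} — none reach the full schema.
{D, E, G}⁺: DEG→AF adds A, F; AG→FH adds H → {A, D, E, F, G, H}. Minimal: {E, G}⁺ = {E, G}; {D, G}⁺ = {D, G}; {D, E}⁺ = {D, E} — none reach the full schema.
Any other superkey contains one of these as a subset, so there are no further candidate keys.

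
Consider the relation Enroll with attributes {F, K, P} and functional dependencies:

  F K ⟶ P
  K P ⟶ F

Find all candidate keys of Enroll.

Attribute K never appears on the right-hand side of any dependency, so K must belong to every candidate key.
{K}⁺ = {K}, which is not all of the schema, so we must add further attributes.
{F, K}⁺: FK→P adds P → {F, K, P}. Minimal: {K}⁺ = {K}; {F}⁺ = {F} — none reach the full schema.
{K, P}⁺: KP→F adds F → {F, K, P}. Minimal: {P}⁺ = {P}; {K}⁺ = {K} — none reach the full schema.
Any other superkey contains one of these as a subset, so there are no further candidate keys.

{F, K}; {K, P}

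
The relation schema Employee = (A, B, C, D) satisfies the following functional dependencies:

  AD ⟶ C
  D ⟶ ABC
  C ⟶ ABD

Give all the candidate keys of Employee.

{C}⁺: C→ABD adds A, B, D → {A, B, C, D}.
{D}⁺: D→ABC adds A, B, C → {A, B, C, D}.
Any other superkey contains one of these as a subset, so there are no further candidate keys.

{C}; {D}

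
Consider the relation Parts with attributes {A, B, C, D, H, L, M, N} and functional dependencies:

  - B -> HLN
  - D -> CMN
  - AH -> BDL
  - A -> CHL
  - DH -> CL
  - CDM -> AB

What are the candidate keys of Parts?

(A), (D)

{A}⁺: A→CHL adds C, H, L; AH→BDL adds B, D; B→HLN adds N; D→CMN adds M → {A, B, C, D, H, L, M, N}.
{D}⁺: D→CMN adds C, M, N; CDM→AB adds A, B; B→HLN adds H, L → {A, B, C, D, H, L, M, N}.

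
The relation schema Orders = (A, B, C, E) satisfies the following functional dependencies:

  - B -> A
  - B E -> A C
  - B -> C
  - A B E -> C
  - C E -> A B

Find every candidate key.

{B, E}; {C, E}

Attribute E never appears on the right-hand side of any dependency, so E must belong to every candidate key.
{E}⁺ = {E}, which is not all of the schema, so we must add further attributes.
{B, E}⁺: B→A adds A; BE→AC adds C → {A, B, C, E}. Minimal: {E}⁺ = {E}; {B}⁺ = {A, B, C} — none reach the full schema.
{C, E}⁺: CE→AB adds A, B → {A, B, C, E}. Minimal: {E}⁺ = {E}; {C}⁺ = {C} — none reach the full schema.
Any other superkey contains one of these as a subset, so there are no further candidate keys.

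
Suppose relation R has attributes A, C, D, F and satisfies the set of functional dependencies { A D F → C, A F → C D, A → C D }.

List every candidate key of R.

Attributes A, F never appear on any right-hand side, so every candidate key must contain {A, F}.
{A, F}⁺ = {A, C, D, F}, which is all of the schema, so {A, F} is the only candidate key.

AF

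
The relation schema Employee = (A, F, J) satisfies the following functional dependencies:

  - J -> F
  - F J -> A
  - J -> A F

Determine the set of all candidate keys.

Attribute J never appears on the right-hand side of any dependency, so J must belong to every candidate key.
{J}⁺ = {A, F, J}, which is all of the schema, so {J} is the only candidate key.

(J)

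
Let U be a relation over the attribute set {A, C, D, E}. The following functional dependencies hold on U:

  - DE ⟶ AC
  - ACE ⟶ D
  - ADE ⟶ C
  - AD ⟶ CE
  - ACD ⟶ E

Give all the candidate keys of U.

{A, D}⁺: AD→CE adds C, E → {A, C, D, E}. Minimal: {D}⁺ = {D}; {A}⁺ = {A} — none reach the full schema.
{D, E}⁺: DE→AC adds A, C → {A, C, D, E}. Minimal: {E}⁺ = {E}; {D}⁺ = {D} — none reach the full schema.
{A, C, E}⁺: ACE→D adds D → {A, C, D, E}. Minimal: {C, E}⁺ = {C, E}; {A, E}⁺ = {A, E}; {A, C}⁺ = {A, C} — none reach the full schema.

(A, D); (D, E); (A, C, E)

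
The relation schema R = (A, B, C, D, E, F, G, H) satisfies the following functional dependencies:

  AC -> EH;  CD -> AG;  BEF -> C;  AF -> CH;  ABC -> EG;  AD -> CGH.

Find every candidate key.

{A, B, D, F}; {B, C, D, F}; {B, D, E, F}

{A, B, D, F}⁺: AF→CH adds C, H; ABC→EG adds E, G → {A, B, C, D, E, F, G, H}.
{B, C, D, F}⁺: CD→AG adds A, G; AF→CH adds H; ABC→EG adds E → {A, B, C, D, E, F, G, H}.
{B, D, E, F}⁺: BEF→C adds C; CD→AG adds A, G; AF→CH adds H → {A, B, C, D, E, F, G, H}.
Any other superkey contains one of these as a subset, so there are no further candidate keys.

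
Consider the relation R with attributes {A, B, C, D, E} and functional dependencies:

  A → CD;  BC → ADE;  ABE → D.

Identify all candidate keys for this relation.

{A, B}; {B, C}

{A, B}⁺: A→CD adds C, D; BC→ADE adds E → {A, B, C, D, E}. Minimal: {B}⁺ = {B}; {A}⁺ = {A, C, D} — none reach the full schema.
{B, C}⁺: BC→ADE adds A, D, E → {A, B, C, D, E}. Minimal: {C}⁺ = {C}; {B}⁺ = {B} — none reach the full schema.
Any other superkey contains one of these as a subset, so there are no further candidate keys.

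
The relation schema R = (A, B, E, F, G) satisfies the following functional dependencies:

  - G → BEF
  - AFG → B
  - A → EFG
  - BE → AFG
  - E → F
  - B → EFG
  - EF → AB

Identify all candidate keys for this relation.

A, B, E, G

{A}⁺: A→EFG adds E, F, G; EF→AB adds B → {A, B, E, F, G}.
{B}⁺: B→EFG adds E, F, G; EF→AB adds A → {A, B, E, F, G}.
{E}⁺: E→F adds F; EF→AB adds A, B; A→EFG adds G → {A, B, E, F, G}.
{G}⁺: G→BEF adds B, E, F; BE→AFG adds A → {A, B, E, F, G}.
Any other superkey contains one of these as a subset, so there are no further candidate keys.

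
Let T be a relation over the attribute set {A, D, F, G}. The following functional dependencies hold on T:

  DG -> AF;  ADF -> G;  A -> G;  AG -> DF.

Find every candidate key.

{A}⁺: A→G adds G; AG→DF adds D, F → {A, D, F, G}.
{D, G}⁺: DG→AF adds A, F → {A, D, F, G}.
Any other superkey contains one of these as a subset, so there are no further candidate keys.

(A); (D, G)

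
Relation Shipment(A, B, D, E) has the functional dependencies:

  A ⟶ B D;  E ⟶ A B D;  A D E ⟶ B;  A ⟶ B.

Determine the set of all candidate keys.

E

{E}⁺: E→ABD adds A, B, D → {A, B, D, E}.
No other minimal superkey exists.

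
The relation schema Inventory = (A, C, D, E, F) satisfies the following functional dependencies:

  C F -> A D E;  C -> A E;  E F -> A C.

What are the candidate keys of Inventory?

Attribute F never appears on the right-hand side of any dependency, so F must belong to every candidate key.
{F}⁺ = {F}, which is not all of the schema, so we must add further attributes.
{C, F}⁺: CF→ADE adds A, D, E → {A, C, D, E, F}. Minimal: {F}⁺ = {F}; {C}⁺ = {A, C, E} — none reach the full schema.
{E, F}⁺: EF→AC adds A, C; CF→ADE adds D → {A, C, D, E, F}. Minimal: {F}⁺ = {F}; {E}⁺ = {E} — none reach the full schema.

{C, F}, {E, F}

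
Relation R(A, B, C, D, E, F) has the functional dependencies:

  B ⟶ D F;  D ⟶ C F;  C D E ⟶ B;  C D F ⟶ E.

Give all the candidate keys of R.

(A, B); (A, D)

Attribute A never appears on the right-hand side of any dependency, so A must belong to every candidate key.
{A}⁺ = {A}, which is not all of the schema, so we must add further attributes.
{A, B}⁺: B→DF adds D, F; D→CF adds C; CDF→E adds E → {A, B, C, D, E, F}. Minimal: {B}⁺ = {B, C, D, E, F}; {A}⁺ = {A} — none reach the full schema.
{A, D}⁺: D→CF adds C, F; CDF→E adds E; CDE→B adds B → {A, B, C, D, E, F}. Minimal: {D}⁺ = {B, C, D, E, F}; {A}⁺ = {A} — none reach the full schema.
Any other superkey contains one of these as a subset, so there are no further candidate keys.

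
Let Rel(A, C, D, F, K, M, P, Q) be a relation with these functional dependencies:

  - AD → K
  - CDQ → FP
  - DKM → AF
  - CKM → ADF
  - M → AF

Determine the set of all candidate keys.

{C, D, M, Q}; {C, K, M, Q}

Attributes C, M, Q never appear on any right-hand side, so every candidate key must contain {C, M, Q}.
{C, M, Q}⁺ = {A, C, F, M, Q}, which is not all of the schema, so we must add further attributes.
{C, D, M, Q}⁺: CDQ→FP adds F, P; M→AF adds A; AD→K adds K → {A, C, D, F, K, M, P, Q}. Minimal: {D, M, Q}⁺ = {A, D, F, K, M, Q}; {C, M, Q}⁺ = {A, C, F, M, Q}; {C, D, Q}⁺ = {C, D, F, P, Q}; … — none reach the full schema.
{C, K, M, Q}⁺: CKM→ADF adds A, D, F; CDQ→FP adds P → {A, C, D, F, K, M, P, Q}. Minimal: {K, M, Q}⁺ = {A, F, K, M, Q}; {C, M, Q}⁺ = {A, C, F, M, Q}; {C, K, Q}⁺ = {C, K, Q}; … — none reach the full schema.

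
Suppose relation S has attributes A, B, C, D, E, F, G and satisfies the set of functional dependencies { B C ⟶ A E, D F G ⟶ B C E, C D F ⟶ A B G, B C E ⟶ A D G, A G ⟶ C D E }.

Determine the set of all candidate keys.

Attribute F never appears on the right-hand side of any dependency, so F must belong to every candidate key.
{F}⁺ = {F}, which is not all of the schema, so we must add further attributes.
{A, F, G}⁺: AG→CDE adds C, D, E; DFG→BCE adds B → {A, B, C, D, E, F, G}. Minimal: {F, G}⁺ = {F, G}; {A, G}⁺ = {A, C, D, E, G}; {A, F}⁺ = {A, F} — none reach the full schema.
{B, C, F}⁺: BC→AE adds A, E; BCE→ADG adds D, G → {A, B, C, D, E, F, G}. Minimal: {C, F}⁺ = {C, F}; {B, F}⁺ = {B, F}; {B, C}⁺ = {A, B, C, D, E, G} — none reach the full schema.
{C, D, F}⁺: CDF→ABG adds A, B, G; AG→CDE adds E → {A, B, C, D, E, F, G}. Minimal: {D, F}⁺ = {D, F}; {C, F}⁺ = {C, F}; {C, D}⁺ = {C, D} — none reach the full schema.
{D, F, G}⁺: DFG→BCE adds B, C, E; CDF→ABG adds A → {A, B, C, D, E, F, G}. Minimal: {F, G}⁺ = {F, G}; {D, G}⁺ = {D, G}; {D, F}⁺ = {D, F} — none reach the full schema.
Any other superkey contains one of these as a subset, so there are no further candidate keys.

(A, F, G), (B, C, F), (C, D, F), (D, F, G)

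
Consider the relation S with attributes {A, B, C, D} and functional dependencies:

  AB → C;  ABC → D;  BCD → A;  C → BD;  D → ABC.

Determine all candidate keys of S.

{C}⁺: C→BD adds B, D; D→ABC adds A → {A, B, C, D}.
{D}⁺: D→ABC adds A, B, C → {A, B, C, D}.
{A, B}⁺: AB→C adds C; ABC→D adds D → {A, B, C, D}. Minimal: {B}⁺ = {B}; {A}⁺ = {A} — none reach the full schema.

{C}, {D}, {A, B}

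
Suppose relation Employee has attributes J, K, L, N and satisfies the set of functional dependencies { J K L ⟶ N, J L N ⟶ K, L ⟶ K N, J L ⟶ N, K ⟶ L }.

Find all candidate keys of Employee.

Attribute J never appears on the right-hand side of any dependency, so J must belong to every candidate key.
{J}⁺ = {J}, which is not all of the schema, so we must add further attributes.
{J, K}⁺: K→L adds L; JKL→N adds N → {J, K, L, N}. Minimal: {K}⁺ = {K, L, N}; {J}⁺ = {J} — none reach the full schema.
{J, L}⁺: L→KN adds K, N → {J, K, L, N}. Minimal: {L}⁺ = {K, L, N}; {J}⁺ = {J} — none reach the full schema.

{J, K}; {J, L}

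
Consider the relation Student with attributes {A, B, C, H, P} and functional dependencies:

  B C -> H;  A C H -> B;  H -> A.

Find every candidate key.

{B, C, P}, {C, H, P}

Attributes C, P never appear on any right-hand side, so every candidate key must contain {C, P}.
{C, P}⁺ = {C, P}, which is not all of the schema, so we must add further attributes.
{B, C, P}⁺: BC→H adds H; H→A adds A → {A, B, C, H, P}.
{C, H, P}⁺: H→A adds A; ACH→B adds B → {A, B, C, H, P}.
Any other superkey contains one of these as a subset, so there are no further candidate keys.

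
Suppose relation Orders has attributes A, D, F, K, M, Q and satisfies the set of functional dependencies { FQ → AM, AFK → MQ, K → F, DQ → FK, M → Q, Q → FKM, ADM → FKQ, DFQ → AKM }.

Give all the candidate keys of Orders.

Attribute D never appears on the right-hand side of any dependency, so D must belong to every candidate key.
{D}⁺ = {D}, which is not all of the schema, so we must add further attributes.
{D, M}⁺: M→Q adds Q; Q→FKM adds F, K; DFQ→AKM adds A → {A, D, F, K, M, Q}. Minimal: {M}⁺ = {A, F, K, M, Q}; {D}⁺ = {D} — none reach the full schema.
{D, Q}⁺: DQ→FK adds F, K; Q→FKM adds M; DFQ→AKM adds A → {A, D, F, K, M, Q}. Minimal: {Q}⁺ = {A, F, K, M, Q}; {D}⁺ = {D} — none reach the full schema.
{A, D, K}⁺: K→F adds F; AFK→MQ adds M, Q → {A, D, F, K, M, Q}. Minimal: {D, K}⁺ = {D, F, K}; {A, K}⁺ = {A, F, K, M, Q}; {A, D}⁺ = {A, D} — none reach the full schema.
Any other superkey contains one of these as a subset, so there are no further candidate keys.

(D, M), (D, Q), (A, D, K)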